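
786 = 786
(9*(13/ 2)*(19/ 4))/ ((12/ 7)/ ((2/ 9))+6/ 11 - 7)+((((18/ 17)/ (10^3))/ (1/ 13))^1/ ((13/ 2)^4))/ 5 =3995666077311/ 18114265000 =220.58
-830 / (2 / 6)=-2490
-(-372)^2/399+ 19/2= -89729/266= -337.33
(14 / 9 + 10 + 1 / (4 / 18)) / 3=289 / 54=5.35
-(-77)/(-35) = -11/5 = -2.20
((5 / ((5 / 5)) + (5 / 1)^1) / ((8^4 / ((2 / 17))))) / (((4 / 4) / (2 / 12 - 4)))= -115 / 104448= -0.00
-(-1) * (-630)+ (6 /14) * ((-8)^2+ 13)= -597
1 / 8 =0.12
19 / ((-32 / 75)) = -1425 / 32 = -44.53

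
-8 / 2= -4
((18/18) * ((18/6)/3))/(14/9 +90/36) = 18/73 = 0.25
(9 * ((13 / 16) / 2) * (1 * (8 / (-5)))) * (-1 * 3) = 351 / 20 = 17.55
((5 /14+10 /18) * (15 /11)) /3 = 575 /1386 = 0.41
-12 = -12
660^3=287496000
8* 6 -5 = 43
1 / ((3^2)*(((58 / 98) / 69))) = 1127 / 87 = 12.95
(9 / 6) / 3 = 1 / 2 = 0.50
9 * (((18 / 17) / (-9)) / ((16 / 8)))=-9 / 17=-0.53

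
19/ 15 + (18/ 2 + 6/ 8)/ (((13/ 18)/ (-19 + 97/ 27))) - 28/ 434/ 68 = -3268469/ 15810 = -206.73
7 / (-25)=-7 / 25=-0.28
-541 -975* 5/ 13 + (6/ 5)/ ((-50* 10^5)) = -916.00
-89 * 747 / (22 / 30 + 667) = -997245 / 10016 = -99.57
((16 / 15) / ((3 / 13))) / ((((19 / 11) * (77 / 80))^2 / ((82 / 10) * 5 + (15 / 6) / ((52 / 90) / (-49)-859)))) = 20674454128640 / 301545957321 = 68.56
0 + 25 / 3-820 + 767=-134 / 3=-44.67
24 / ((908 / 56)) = 336 / 227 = 1.48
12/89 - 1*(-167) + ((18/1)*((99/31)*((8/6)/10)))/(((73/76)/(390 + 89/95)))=16548676117/5035175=3286.61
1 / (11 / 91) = 8.27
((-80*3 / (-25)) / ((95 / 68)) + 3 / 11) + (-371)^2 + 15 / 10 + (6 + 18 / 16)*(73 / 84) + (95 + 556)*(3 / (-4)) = 160540942971 / 1170400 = 137167.59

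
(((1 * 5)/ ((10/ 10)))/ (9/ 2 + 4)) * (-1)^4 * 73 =730/ 17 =42.94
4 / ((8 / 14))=7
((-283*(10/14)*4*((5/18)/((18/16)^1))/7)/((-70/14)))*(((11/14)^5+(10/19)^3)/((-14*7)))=-2324099024735/89678466493812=-0.03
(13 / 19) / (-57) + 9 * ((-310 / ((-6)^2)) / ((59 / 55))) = -9234109 / 127794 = -72.26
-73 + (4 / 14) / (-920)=-235061 / 3220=-73.00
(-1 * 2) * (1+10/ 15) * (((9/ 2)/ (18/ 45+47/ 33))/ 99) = -25/ 301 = -0.08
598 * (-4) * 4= -9568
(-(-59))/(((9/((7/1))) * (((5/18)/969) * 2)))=400197/5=80039.40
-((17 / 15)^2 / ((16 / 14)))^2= -4092529 / 3240000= -1.26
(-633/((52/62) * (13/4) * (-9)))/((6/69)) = 150443/507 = 296.73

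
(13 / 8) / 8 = 13 / 64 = 0.20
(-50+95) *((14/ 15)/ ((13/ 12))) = 504/ 13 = 38.77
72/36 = 2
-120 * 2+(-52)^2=2464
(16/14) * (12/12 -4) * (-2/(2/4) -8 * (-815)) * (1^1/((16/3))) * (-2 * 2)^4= -7506432/7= -1072347.43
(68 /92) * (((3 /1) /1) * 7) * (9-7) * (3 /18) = 119 /23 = 5.17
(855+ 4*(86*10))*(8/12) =8590/3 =2863.33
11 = 11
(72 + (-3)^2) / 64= 81 / 64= 1.27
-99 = -99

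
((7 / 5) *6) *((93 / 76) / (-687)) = -0.01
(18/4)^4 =6561/16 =410.06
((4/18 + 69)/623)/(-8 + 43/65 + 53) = 65/26712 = 0.00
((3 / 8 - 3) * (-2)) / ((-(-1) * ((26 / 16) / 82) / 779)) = 2682876 / 13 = 206375.08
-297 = -297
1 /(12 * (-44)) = -1 /528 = -0.00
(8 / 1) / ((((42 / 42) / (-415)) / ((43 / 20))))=-7138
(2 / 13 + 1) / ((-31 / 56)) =-840 / 403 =-2.08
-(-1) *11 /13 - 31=-30.15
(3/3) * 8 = 8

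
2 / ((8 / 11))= 11 / 4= 2.75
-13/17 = -0.76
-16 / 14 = -8 / 7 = -1.14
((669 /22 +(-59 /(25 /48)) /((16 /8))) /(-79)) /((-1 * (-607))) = 14427 /26374150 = 0.00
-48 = -48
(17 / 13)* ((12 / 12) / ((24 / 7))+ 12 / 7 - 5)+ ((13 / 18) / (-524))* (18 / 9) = -3362909 / 858312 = -3.92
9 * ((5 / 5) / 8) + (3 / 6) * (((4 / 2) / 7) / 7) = 449 / 392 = 1.15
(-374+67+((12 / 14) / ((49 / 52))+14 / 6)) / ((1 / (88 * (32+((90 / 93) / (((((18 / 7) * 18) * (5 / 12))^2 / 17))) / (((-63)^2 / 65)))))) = -537077801880224 / 627868017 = -855399.20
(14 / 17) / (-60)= -7 / 510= -0.01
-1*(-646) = 646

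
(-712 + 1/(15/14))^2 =113763556/225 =505615.80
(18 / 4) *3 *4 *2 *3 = 324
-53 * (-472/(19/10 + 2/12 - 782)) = -375240/11699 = -32.07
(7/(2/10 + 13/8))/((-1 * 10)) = -28/73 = -0.38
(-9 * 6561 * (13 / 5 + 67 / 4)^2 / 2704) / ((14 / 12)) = -26531129043 / 3785600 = -7008.43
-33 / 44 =-3 / 4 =-0.75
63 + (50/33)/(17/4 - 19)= 122461/1947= 62.90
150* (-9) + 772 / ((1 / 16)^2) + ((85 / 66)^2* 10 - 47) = 427435955 / 2178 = 196251.59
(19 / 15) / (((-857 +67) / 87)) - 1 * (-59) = 232499 / 3950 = 58.86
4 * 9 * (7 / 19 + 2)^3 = 3280500 / 6859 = 478.28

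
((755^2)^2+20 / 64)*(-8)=-5198856010005 / 2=-2599428005002.50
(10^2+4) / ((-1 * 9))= -104 / 9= -11.56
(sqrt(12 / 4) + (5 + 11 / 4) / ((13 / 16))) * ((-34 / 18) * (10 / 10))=-2108 / 117 - 17 * sqrt(3) / 9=-21.29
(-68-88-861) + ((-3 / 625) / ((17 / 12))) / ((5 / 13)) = -54028593 / 53125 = -1017.01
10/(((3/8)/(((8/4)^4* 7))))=8960/3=2986.67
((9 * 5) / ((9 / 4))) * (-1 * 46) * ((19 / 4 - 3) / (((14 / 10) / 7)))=-8050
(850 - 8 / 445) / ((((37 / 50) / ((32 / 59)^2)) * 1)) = 3873198080 / 11462933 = 337.89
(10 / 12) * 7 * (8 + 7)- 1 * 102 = -29 / 2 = -14.50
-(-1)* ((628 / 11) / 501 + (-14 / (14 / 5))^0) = 6139 / 5511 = 1.11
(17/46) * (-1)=-17/46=-0.37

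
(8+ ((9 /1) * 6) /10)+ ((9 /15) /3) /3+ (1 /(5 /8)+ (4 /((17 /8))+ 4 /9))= 13306 /765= 17.39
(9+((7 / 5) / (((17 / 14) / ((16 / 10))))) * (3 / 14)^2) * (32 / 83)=123552 / 35275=3.50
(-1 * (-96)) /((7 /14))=192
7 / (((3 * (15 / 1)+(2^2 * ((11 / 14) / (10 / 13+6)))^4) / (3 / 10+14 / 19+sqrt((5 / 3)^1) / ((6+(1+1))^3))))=16807 * sqrt(15) / 166128486+423805312 / 2630367695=0.16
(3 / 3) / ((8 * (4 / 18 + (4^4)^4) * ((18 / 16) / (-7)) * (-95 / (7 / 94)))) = 49 / 345186521597380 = 0.00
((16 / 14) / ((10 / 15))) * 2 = 24 / 7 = 3.43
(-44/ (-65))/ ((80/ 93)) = 1023/ 1300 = 0.79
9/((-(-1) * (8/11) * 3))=33/8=4.12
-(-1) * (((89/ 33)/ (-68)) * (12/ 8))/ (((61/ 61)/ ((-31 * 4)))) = 2759/ 374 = 7.38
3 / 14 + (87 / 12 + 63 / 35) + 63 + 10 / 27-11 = 232979 / 3780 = 61.63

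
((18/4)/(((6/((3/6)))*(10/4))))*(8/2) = 0.60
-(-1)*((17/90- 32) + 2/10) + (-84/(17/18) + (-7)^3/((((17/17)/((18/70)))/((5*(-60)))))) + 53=8076089/306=26392.45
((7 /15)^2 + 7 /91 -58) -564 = -1818488 /2925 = -621.71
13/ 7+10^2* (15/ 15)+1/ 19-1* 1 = 13421/ 133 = 100.91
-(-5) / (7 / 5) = 25 / 7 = 3.57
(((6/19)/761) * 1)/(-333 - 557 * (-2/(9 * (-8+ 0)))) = -216/181388155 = -0.00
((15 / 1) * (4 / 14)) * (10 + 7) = 510 / 7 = 72.86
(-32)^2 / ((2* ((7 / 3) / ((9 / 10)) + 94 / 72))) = 55296 / 421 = 131.34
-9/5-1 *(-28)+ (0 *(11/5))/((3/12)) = 131/5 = 26.20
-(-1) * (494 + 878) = 1372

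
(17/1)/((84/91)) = 221/12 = 18.42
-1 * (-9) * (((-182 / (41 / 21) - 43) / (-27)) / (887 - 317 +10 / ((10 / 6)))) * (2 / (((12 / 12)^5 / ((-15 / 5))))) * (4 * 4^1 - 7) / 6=-5585 / 7872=-0.71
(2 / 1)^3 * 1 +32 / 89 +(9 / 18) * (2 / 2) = 1577 / 178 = 8.86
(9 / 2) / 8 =9 / 16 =0.56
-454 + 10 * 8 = -374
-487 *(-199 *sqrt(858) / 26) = 96913 *sqrt(858) / 26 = 109182.32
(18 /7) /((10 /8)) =72 /35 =2.06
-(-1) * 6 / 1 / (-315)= -2 / 105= -0.02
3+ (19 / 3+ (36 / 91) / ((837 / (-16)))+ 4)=37592 / 2821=13.33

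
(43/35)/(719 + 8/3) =129/75775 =0.00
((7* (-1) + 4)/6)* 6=-3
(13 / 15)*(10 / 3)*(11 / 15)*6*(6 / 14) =572 / 105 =5.45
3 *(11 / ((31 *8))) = 0.13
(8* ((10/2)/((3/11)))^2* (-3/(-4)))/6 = 3025/9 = 336.11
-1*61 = -61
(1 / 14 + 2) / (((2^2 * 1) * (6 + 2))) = 29 / 448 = 0.06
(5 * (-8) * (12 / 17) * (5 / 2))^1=-1200 / 17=-70.59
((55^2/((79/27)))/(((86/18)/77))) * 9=509406975/3397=149957.90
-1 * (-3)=3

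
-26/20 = -13/10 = -1.30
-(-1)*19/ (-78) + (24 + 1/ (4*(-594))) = 733775/ 30888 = 23.76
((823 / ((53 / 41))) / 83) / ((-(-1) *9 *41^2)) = 823 / 1623231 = 0.00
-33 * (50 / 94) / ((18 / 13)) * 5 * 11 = -196625 / 282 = -697.25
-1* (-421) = 421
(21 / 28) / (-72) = -1 / 96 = -0.01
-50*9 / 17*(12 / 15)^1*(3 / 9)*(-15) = 1800 / 17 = 105.88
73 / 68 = 1.07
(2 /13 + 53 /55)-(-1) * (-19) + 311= 293.12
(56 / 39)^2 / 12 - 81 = -368819 / 4563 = -80.83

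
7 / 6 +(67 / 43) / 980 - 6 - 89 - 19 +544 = 431.17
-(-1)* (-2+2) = 0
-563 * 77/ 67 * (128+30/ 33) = -5588338/ 67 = -83408.03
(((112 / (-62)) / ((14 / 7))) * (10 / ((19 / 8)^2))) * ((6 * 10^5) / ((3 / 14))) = -50176000000 / 11191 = -4483602.90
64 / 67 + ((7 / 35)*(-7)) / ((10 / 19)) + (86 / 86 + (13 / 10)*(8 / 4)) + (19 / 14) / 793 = 1.90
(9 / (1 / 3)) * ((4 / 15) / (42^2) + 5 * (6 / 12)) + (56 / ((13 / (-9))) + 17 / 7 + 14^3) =17677791 / 6370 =2775.16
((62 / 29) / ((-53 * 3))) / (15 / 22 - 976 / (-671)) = -1364 / 216717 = -0.01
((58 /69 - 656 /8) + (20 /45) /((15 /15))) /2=-8354 /207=-40.36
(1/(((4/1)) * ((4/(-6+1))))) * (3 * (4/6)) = -5/8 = -0.62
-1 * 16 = -16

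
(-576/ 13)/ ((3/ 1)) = -192/ 13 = -14.77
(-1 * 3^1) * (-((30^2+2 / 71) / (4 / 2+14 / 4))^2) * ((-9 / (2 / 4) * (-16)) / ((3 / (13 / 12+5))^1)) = 28616926952832 / 609961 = 46915994.55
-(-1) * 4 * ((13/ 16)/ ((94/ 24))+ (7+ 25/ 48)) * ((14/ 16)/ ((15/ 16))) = 24409/ 846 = 28.85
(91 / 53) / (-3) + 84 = 13265 / 159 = 83.43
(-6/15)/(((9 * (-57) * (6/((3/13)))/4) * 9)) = 4/300105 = 0.00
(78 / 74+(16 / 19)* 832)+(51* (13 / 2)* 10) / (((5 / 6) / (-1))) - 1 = -2303952 / 703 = -3277.31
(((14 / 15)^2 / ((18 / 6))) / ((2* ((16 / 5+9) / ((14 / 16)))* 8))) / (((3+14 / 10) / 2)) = 343 / 579744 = 0.00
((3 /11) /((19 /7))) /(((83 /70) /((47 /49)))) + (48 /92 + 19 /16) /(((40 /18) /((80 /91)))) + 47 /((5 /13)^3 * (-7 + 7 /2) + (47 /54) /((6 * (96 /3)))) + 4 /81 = -12551864227168562245 /52144796118178764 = -240.71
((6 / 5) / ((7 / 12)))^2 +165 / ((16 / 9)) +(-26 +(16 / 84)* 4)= 4222207 / 58800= 71.81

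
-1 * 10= -10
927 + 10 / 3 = 2791 / 3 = 930.33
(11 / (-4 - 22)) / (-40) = 0.01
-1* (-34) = 34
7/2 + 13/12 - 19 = -173/12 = -14.42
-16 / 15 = -1.07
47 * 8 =376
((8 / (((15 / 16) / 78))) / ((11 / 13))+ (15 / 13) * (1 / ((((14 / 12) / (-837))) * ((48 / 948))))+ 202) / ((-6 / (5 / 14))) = 153758357 / 168168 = 914.31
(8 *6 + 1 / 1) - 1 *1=48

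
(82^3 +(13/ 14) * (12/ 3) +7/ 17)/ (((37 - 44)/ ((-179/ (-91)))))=-11744777657/ 75803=-154938.16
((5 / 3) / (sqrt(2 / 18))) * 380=1900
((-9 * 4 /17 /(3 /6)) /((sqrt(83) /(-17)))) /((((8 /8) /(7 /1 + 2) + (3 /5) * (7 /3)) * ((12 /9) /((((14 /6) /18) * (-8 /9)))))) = -0.45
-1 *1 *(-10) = 10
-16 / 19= -0.84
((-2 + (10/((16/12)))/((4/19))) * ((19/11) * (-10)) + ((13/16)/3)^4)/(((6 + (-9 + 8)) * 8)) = -33913828549/2335703040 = -14.52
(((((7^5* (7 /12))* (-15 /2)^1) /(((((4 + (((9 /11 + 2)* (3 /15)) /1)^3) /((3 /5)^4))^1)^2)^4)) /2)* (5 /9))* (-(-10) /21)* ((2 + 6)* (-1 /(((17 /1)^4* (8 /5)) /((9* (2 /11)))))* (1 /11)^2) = 76823746838471397509212203813166306844319 /11404297989906002620890056457479728026039451553067602500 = 0.00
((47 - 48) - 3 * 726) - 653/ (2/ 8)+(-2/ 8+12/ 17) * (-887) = -353285/ 68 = -5195.37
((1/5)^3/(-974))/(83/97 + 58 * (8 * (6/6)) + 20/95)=-1843/104353994750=-0.00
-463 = -463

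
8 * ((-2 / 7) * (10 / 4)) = -40 / 7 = -5.71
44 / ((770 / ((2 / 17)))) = 4 / 595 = 0.01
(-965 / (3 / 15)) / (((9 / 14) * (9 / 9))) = -67550 / 9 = -7505.56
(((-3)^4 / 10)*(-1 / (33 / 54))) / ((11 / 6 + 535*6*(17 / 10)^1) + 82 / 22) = -4374 / 1802645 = -0.00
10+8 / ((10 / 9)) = 86 / 5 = 17.20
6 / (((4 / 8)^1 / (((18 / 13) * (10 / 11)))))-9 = 873 / 143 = 6.10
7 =7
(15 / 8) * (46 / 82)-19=-5887 / 328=-17.95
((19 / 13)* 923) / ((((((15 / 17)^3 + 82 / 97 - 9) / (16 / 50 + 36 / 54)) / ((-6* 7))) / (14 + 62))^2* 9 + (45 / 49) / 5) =21677650983299121524 / 2952339693801741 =7342.53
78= 78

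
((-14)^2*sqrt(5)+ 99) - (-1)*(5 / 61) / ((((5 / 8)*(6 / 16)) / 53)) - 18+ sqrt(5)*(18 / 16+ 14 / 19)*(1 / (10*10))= 18215 / 183+ 2979483*sqrt(5) / 15200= 537.85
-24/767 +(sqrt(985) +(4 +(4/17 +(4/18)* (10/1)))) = 754124/117351 +sqrt(985) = 37.81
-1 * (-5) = 5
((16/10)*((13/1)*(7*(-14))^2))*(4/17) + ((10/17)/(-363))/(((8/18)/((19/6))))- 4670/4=1885676351/41140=45835.59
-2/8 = -1/4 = -0.25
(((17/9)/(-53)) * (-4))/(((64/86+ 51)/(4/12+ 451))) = 3959096/3183975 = 1.24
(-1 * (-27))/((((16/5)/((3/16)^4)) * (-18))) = -0.00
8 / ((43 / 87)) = 696 / 43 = 16.19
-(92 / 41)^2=-8464 / 1681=-5.04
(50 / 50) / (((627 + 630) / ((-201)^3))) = -2706867 / 419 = -6460.30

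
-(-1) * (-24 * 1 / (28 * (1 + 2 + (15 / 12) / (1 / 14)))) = -0.04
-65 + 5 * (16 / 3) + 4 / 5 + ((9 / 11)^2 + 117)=145447 / 1815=80.14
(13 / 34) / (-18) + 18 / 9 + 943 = 578327 / 612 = 944.98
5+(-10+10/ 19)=-85/ 19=-4.47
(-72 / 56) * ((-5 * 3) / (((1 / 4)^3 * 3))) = 2880 / 7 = 411.43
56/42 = 1.33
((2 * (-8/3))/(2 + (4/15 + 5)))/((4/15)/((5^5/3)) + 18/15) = -625000/1022093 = -0.61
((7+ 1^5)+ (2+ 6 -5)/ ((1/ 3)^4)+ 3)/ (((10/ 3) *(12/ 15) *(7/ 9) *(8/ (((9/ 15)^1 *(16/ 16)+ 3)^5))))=202479021/ 21875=9256.18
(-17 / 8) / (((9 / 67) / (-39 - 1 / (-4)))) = 176545 / 288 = 613.00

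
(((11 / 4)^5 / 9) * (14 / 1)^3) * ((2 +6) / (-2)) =-55240493 / 288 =-191807.27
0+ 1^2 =1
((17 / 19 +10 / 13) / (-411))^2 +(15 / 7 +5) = 3050457 / 427063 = 7.14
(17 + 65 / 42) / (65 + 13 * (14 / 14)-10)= 779 / 2856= 0.27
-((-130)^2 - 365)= -16535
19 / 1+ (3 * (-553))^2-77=2752223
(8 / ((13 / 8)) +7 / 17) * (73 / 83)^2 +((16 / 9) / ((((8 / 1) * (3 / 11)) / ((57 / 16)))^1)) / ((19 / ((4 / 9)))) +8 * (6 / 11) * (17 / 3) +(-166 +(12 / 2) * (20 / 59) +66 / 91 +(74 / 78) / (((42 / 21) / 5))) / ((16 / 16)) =-73922389967092 / 560242710027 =-131.95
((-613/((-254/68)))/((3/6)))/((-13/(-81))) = 3376404/1651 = 2045.07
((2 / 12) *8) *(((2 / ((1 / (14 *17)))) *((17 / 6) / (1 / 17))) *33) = 1008802.67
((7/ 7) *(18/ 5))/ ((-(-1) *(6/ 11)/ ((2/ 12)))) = 11/ 10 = 1.10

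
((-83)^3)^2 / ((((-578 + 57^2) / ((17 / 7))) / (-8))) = -44463890778184 / 18697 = -2378129688.09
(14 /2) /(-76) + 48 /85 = 0.47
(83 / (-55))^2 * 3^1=20667 / 3025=6.83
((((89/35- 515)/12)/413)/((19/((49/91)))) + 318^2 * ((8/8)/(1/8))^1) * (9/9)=1104274076/1365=808992.00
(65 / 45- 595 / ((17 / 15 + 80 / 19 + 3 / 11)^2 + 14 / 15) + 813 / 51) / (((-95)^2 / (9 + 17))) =-6240195689 / 2319892643295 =-0.00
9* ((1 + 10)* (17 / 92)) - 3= 1407 / 92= 15.29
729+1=730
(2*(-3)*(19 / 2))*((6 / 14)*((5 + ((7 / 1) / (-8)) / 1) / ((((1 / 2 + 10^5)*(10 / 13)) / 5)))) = -24453 / 3733352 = -0.01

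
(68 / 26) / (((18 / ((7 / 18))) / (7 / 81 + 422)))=4068491 / 170586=23.85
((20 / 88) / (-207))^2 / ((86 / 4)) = 25 / 445886694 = 0.00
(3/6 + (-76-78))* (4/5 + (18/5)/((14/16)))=-26402/35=-754.34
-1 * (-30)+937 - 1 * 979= -12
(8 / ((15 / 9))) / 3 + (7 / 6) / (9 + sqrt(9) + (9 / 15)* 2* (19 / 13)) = 45187 / 26820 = 1.68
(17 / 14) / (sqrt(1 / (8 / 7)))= 17*sqrt(14) / 49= 1.30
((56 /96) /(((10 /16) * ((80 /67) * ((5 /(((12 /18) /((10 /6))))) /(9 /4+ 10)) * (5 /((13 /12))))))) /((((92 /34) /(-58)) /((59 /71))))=-8689828511 /2939400000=-2.96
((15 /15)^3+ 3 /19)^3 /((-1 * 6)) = -0.26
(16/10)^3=512/125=4.10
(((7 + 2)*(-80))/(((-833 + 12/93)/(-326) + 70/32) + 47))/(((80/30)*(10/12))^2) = -6548688/2324035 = -2.82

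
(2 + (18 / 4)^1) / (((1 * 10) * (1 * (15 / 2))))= 13 / 150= 0.09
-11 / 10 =-1.10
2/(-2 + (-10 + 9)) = -0.67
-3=-3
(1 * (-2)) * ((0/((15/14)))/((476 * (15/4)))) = 0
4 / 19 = 0.21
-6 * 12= -72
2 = 2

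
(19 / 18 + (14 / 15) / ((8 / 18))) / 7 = 0.45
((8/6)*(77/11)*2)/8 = 2.33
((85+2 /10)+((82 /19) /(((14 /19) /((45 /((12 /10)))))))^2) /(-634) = -47361621 /621320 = -76.23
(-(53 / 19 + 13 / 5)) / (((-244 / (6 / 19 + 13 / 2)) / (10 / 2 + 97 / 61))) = 6663552 / 6716405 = 0.99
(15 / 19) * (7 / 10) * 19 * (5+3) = 84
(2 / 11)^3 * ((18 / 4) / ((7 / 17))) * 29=17748 / 9317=1.90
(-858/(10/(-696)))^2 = 89152405056/25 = 3566096202.24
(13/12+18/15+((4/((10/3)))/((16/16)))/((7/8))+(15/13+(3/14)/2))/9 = 0.55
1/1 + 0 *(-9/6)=1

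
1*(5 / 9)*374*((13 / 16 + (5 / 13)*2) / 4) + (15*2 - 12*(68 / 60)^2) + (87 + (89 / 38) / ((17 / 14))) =185.68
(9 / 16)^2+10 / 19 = 4099 / 4864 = 0.84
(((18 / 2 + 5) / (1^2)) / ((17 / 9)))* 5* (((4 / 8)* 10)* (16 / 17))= 50400 / 289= 174.39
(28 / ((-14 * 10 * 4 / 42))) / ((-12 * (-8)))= -7 / 320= -0.02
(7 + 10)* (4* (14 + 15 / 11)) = 11492 / 11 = 1044.73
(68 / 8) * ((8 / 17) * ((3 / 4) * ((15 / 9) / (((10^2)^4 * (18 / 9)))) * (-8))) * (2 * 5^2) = -1 / 100000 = -0.00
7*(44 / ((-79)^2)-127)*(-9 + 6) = 16643823 / 6241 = 2666.85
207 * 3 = 621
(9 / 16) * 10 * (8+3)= 495 / 8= 61.88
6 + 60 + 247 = 313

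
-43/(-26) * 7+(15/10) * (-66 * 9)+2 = -22813/26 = -877.42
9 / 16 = 0.56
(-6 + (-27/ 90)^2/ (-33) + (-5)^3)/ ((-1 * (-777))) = -144103/ 854700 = -0.17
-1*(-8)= 8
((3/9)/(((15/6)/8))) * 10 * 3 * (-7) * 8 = -1792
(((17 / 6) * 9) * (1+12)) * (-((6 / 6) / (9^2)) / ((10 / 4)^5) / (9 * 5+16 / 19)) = -0.00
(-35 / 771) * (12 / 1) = -140 / 257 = -0.54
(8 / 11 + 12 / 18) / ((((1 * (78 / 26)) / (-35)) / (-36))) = 6440 / 11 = 585.45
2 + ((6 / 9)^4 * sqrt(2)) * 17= 2 + 272 * sqrt(2) / 81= 6.75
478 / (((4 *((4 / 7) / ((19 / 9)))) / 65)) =2066155 / 72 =28696.60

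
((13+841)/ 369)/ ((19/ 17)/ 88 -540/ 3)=-1277584/ 99357309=-0.01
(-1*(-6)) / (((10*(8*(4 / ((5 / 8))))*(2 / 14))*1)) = 21 / 256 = 0.08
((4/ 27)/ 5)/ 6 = 2/ 405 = 0.00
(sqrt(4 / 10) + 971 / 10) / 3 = sqrt(10) / 15 + 971 / 30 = 32.58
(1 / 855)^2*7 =7 / 731025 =0.00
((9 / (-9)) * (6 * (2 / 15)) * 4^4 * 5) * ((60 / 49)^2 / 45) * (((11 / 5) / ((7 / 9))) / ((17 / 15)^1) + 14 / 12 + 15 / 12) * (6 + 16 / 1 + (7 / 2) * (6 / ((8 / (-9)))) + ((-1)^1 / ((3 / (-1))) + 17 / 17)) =17958400 / 367353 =48.89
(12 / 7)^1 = 12 / 7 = 1.71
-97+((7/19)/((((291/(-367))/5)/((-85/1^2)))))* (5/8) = 1168621/44232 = 26.42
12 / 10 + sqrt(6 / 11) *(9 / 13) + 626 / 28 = 24.07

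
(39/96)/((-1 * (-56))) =13/1792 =0.01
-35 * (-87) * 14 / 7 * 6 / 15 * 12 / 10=14616 / 5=2923.20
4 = 4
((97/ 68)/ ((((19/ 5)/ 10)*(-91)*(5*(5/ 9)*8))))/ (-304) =873/ 142967552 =0.00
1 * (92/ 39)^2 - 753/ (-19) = 1306129/ 28899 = 45.20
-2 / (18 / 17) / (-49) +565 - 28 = 236834 / 441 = 537.04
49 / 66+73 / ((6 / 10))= 2693 / 22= 122.41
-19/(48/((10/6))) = -95/144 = -0.66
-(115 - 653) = 538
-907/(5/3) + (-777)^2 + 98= 3016414/5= 603282.80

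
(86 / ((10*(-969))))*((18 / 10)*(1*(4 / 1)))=-516 / 8075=-0.06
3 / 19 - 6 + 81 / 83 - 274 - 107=-608511 / 1577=-385.87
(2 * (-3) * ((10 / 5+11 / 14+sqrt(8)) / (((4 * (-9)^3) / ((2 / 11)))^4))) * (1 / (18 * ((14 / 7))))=-sqrt(2) / 198482440493679408 - 13 / 1852502777941007808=-0.00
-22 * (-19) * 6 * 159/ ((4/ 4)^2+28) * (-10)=-3987720/ 29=-137507.59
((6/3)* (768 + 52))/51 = 1640/51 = 32.16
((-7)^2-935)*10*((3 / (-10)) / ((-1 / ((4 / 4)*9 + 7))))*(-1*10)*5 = 2126400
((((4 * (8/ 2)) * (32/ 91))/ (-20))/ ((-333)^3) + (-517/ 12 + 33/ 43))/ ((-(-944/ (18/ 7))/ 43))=-4.96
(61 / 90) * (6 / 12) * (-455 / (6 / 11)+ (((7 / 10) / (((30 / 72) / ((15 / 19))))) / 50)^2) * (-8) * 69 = 39608519948333 / 253828125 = 156044.65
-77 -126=-203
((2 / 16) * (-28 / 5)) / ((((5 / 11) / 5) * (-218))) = 0.04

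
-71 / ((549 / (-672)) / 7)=111328 / 183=608.35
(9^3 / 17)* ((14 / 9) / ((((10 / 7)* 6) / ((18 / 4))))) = 35.02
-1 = -1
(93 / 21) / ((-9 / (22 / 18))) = -0.60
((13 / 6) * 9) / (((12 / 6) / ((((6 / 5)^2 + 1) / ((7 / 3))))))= 7137 / 700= 10.20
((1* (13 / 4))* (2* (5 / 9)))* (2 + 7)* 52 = 1690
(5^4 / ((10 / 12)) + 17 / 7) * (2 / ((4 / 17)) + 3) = 121141 / 14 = 8652.93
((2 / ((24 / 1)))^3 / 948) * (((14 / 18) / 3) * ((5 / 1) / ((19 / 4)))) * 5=175 / 210091968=0.00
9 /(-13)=-9 /13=-0.69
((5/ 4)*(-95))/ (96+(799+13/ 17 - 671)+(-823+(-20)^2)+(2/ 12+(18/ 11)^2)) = 586245/ 964606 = 0.61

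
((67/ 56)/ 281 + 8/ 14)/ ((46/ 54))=244593/ 361928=0.68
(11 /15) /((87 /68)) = 748 /1305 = 0.57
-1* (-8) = 8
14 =14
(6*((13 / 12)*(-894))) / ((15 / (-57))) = 110409 / 5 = 22081.80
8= 8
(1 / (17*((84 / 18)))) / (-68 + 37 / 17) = -1 / 5222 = -0.00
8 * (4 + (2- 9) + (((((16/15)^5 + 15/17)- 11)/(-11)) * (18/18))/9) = -29770381336/1278028125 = -23.29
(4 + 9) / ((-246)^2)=13 / 60516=0.00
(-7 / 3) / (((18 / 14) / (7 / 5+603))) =-148078 / 135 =-1096.87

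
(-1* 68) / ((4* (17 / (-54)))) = 54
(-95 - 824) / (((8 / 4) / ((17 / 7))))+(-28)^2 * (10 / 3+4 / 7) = 81707 / 42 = 1945.40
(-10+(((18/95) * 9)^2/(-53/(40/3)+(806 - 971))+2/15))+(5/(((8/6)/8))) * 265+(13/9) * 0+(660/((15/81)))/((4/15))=86640770063/4066665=21305.12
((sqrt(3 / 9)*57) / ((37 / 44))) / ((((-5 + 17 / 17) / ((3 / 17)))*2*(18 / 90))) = -3135*sqrt(3) / 1258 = -4.32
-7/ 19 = -0.37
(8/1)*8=64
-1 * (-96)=96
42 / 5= 8.40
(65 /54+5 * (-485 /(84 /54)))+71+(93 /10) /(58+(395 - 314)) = -390559913 /262710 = -1486.66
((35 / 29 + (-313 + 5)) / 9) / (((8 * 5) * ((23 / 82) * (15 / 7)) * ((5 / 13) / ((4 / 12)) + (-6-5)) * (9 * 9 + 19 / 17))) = 564310019 / 321799219200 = 0.00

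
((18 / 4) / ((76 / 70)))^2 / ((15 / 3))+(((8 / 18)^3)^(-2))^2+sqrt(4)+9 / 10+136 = 514095649622637 / 30282874880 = 16976.45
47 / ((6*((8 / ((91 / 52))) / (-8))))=-329 / 24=-13.71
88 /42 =44 /21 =2.10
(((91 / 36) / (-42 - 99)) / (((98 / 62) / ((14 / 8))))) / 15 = -403 / 304560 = -0.00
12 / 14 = 0.86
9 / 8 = 1.12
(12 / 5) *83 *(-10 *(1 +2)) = -5976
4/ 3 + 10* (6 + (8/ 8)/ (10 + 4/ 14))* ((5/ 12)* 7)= 77401/ 432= 179.17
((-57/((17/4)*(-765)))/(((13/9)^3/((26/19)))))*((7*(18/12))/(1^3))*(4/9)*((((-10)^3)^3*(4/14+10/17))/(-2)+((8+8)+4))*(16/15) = 71884803290112/4151485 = 17315443.34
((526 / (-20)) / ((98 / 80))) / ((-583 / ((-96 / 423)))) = -33664 / 4027947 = -0.01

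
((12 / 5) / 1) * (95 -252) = -1884 / 5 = -376.80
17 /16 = 1.06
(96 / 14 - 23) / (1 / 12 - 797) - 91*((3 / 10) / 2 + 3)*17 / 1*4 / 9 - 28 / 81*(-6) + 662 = -13570966693 / 9037035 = -1501.71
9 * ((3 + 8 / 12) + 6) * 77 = 6699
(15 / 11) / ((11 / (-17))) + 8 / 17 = -1.64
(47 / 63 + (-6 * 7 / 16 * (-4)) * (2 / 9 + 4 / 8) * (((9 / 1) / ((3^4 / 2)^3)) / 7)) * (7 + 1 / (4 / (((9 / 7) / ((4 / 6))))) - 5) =1.85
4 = 4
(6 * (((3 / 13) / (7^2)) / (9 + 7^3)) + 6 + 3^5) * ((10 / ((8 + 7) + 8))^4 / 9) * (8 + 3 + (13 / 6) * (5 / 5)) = 459449138125 / 35295225966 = 13.02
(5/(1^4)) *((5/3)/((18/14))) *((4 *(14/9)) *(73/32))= 92.00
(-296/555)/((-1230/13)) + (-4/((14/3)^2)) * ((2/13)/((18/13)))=-6677/452025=-0.01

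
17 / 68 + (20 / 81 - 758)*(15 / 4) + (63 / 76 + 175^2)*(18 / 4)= 553937015 / 4104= 134974.91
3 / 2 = 1.50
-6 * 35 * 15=-3150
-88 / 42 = -44 / 21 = -2.10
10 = 10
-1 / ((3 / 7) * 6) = -7 / 18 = -0.39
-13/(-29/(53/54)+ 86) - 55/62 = -103639/92752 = -1.12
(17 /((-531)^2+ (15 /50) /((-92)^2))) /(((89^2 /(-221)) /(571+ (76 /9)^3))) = -271958298632800 /137807304652510587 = -0.00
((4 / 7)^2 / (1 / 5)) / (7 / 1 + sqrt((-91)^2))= 40 / 2401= 0.02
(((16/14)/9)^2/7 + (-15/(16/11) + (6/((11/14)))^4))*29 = 98316.33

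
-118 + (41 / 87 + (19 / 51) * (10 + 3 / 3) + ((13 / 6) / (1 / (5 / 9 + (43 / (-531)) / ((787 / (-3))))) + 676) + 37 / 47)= 16400084659672 / 29049274161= 564.56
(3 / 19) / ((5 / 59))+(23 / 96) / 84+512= 393662473 / 766080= 513.87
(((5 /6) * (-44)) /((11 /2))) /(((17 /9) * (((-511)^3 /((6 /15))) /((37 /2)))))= 444 /2268358127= 0.00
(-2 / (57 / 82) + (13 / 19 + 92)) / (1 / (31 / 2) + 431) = 158689 / 761691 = 0.21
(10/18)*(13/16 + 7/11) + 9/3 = 2009/528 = 3.80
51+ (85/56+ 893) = 52949/56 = 945.52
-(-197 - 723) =920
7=7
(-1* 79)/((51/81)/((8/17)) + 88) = -17064/19297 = -0.88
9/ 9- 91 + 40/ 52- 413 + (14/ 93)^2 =-56466773/ 112437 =-502.21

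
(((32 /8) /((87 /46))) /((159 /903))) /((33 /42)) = 775376 /50721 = 15.29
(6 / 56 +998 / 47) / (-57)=-28085 / 75012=-0.37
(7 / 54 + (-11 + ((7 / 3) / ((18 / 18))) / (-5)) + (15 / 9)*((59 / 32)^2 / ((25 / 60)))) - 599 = -20623313 / 34560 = -596.74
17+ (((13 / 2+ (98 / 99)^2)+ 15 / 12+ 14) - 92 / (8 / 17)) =-155.77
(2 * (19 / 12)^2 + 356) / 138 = 25993 / 9936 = 2.62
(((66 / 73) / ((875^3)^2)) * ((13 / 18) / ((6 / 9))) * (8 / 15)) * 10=1144 / 98286174774169921875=0.00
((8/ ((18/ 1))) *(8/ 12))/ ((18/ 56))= 224/ 243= 0.92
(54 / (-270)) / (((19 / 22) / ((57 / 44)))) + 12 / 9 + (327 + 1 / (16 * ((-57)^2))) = 328.03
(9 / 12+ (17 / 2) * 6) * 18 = 1863 / 2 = 931.50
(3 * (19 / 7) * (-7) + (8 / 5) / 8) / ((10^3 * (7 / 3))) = -213 / 8750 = -0.02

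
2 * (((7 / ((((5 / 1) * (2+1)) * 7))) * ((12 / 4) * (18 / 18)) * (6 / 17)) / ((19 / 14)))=168 / 1615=0.10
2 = 2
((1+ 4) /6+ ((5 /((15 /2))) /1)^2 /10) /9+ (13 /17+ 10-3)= 108263 /13770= 7.86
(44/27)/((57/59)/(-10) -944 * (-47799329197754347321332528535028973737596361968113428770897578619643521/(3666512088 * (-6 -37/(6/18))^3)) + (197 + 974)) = -705767480128493640/3327789298747657660511170636608717151611458720220056910522789208892902176101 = -0.00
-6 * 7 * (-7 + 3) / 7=24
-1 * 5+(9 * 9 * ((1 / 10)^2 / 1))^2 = -43439 / 10000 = -4.34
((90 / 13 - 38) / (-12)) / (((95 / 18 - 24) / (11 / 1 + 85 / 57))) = -143824 / 83239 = -1.73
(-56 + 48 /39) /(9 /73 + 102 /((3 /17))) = -0.09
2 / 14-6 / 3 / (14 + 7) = 1 / 21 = 0.05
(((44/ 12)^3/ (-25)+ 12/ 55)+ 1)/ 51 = -5596/ 378675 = -0.01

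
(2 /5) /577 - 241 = -695283 /2885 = -241.00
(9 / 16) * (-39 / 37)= -351 / 592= -0.59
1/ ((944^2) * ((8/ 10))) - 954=-3400574971/ 3564544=-954.00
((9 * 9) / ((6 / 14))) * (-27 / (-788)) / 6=1701 / 1576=1.08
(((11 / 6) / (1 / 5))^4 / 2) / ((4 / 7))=64054375 / 10368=6178.08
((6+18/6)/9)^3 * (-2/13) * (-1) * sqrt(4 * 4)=8/13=0.62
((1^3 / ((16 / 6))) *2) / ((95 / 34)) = 51 / 190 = 0.27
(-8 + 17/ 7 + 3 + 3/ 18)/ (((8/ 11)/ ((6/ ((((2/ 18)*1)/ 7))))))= -9999/ 8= -1249.88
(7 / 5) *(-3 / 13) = -21 / 65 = -0.32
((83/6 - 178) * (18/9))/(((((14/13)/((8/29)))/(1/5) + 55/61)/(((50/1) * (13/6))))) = -40617460/23319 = -1741.82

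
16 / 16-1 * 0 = 1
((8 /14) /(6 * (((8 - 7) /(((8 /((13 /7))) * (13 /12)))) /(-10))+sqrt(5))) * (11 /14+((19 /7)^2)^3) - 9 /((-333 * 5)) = 3142284949631 /531481122235+18855327800 * sqrt(5) /410410133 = 108.64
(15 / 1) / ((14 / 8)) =60 / 7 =8.57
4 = 4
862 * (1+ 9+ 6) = 13792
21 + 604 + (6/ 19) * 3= 11893/ 19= 625.95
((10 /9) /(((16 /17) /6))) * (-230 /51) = -575 /18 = -31.94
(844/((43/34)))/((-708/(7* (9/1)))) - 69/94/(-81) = -382301501/6438906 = -59.37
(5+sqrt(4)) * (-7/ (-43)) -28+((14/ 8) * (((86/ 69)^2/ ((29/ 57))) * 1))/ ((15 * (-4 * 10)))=-31904513431/ 1187393400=-26.87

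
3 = 3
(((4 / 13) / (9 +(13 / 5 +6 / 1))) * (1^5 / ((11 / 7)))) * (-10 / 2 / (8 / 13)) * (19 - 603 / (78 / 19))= 581875 / 50336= 11.56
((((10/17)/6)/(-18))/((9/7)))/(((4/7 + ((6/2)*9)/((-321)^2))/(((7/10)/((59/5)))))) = -19635035/44667726372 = -0.00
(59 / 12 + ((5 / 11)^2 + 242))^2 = 128753945329 / 2108304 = 61069.91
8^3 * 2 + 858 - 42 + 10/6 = 5525/3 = 1841.67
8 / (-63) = -0.13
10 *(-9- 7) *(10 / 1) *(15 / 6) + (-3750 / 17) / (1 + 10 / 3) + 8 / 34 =-895198 / 221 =-4050.67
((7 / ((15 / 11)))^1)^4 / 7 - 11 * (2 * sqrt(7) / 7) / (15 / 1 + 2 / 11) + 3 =5173738 / 50625 - 242 * sqrt(7) / 1169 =101.65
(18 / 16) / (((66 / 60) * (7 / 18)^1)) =405 / 154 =2.63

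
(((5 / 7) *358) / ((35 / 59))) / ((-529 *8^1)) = -10561 / 103684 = -0.10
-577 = -577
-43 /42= -1.02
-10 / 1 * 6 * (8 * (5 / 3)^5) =-500000 / 81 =-6172.84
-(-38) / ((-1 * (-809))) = 38 / 809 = 0.05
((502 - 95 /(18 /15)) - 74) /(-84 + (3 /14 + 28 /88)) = -161161 /38562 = -4.18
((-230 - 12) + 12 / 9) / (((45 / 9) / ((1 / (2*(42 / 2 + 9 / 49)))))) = -17689 / 15570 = -1.14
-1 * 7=-7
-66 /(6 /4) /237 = -44 /237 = -0.19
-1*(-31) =31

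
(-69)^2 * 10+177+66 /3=47809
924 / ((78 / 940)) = 144760 / 13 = 11135.38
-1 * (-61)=61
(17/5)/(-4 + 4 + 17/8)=1.60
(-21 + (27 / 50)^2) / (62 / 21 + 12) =-1087191 / 785000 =-1.38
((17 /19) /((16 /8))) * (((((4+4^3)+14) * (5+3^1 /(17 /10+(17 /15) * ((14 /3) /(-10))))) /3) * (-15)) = -816925 /589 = -1386.97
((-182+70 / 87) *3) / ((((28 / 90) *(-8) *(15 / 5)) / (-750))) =-3166875 / 58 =-54601.29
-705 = -705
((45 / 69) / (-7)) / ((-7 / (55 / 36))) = 275 / 13524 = 0.02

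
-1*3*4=-12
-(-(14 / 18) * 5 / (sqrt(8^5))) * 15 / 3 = 175 * sqrt(2) / 2304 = 0.11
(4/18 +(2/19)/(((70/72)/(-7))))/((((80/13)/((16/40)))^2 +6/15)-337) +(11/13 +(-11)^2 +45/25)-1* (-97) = 220.65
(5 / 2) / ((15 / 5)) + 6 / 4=7 / 3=2.33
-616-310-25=-951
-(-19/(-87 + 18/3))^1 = -19/81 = -0.23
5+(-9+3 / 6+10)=13 / 2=6.50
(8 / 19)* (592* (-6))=-28416 / 19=-1495.58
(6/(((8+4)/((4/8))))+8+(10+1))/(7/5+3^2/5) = 385/64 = 6.02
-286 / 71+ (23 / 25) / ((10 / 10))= -5517 / 1775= -3.11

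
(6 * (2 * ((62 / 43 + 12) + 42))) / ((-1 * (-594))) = 4768 / 4257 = 1.12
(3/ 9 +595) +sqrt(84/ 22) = sqrt(462)/ 11 +1786/ 3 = 597.29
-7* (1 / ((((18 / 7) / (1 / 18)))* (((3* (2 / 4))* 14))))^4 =-7 / 892616806656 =-0.00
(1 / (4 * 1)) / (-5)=-1 / 20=-0.05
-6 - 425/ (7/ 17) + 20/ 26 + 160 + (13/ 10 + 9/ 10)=-398204/ 455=-875.17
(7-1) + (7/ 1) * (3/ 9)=8.33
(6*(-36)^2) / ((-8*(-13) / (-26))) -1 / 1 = -1945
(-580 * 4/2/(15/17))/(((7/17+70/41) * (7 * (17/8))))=-1293632/31017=-41.71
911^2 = 829921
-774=-774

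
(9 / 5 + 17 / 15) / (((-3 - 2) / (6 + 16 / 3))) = -1496 / 225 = -6.65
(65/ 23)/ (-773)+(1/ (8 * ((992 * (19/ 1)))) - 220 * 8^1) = -4718197958541/ 2680788736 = -1760.00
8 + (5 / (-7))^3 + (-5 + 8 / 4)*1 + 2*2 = 2962 / 343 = 8.64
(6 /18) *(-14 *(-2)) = 28 /3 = 9.33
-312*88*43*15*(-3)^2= -159382080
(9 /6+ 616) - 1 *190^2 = -70965 /2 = -35482.50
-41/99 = -0.41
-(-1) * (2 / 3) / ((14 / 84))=4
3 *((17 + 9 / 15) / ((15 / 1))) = 88 / 25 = 3.52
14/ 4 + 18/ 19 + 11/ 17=3291/ 646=5.09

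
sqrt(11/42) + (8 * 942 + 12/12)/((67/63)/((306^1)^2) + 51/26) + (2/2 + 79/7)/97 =sqrt(462)/42 + 392472615710762/102140004295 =3843.01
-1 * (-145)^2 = -21025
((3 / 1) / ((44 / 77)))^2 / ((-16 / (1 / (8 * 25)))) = -441 / 51200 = -0.01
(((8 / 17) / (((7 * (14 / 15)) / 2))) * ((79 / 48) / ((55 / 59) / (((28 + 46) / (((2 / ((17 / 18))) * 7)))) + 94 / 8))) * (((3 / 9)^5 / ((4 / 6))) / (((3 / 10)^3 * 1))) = 862285000 / 189886084731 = 0.00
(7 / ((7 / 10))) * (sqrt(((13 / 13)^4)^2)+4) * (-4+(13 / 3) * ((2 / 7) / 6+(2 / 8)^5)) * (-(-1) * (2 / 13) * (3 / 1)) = -6111575 / 69888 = -87.45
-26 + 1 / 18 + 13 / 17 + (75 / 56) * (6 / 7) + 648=18711559 / 29988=623.97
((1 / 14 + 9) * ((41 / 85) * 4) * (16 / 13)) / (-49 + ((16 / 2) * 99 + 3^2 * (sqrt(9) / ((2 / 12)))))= 166624 / 7000175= 0.02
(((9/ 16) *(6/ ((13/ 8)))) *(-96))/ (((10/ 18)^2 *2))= -323.00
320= 320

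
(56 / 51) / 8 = 7 / 51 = 0.14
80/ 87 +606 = 52802/ 87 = 606.92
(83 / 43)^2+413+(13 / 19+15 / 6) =29503717 / 70262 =419.91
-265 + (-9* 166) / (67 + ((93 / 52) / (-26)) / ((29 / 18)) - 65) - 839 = -71649960 / 38371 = -1867.29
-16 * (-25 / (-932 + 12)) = -10 / 23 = -0.43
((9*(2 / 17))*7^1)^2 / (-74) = -7938 / 10693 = -0.74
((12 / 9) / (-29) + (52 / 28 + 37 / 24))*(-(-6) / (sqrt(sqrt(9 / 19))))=24.25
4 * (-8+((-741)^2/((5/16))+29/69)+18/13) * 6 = 42169272.12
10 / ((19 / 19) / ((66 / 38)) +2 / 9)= 990 / 79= 12.53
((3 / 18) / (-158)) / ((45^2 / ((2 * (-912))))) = 152 / 159975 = 0.00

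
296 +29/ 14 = 4173/ 14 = 298.07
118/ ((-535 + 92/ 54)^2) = 86022/ 207331201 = 0.00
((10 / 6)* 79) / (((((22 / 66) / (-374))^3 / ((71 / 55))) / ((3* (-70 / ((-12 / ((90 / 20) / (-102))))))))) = 185353359345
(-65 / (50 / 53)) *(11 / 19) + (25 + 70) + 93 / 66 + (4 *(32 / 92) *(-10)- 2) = 40.61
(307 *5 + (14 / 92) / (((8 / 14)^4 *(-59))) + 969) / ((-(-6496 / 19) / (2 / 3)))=11018241417 / 2256658432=4.88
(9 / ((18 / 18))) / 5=9 / 5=1.80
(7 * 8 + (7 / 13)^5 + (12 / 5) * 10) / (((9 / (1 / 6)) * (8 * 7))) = 9906749 / 374263344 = 0.03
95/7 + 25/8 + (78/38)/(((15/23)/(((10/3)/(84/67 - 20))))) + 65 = 40661213/501144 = 81.14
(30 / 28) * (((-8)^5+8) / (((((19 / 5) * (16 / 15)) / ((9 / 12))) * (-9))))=721.63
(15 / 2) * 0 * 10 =0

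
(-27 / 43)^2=729 / 1849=0.39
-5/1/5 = -1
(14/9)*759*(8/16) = 1771/3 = 590.33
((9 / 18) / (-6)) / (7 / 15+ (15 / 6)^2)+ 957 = 385666 / 403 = 956.99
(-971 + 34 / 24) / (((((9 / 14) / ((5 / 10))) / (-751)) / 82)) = 2507772995 / 54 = 46440240.65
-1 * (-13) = 13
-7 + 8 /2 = -3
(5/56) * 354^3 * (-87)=-2412176355/7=-344596622.14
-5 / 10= -1 / 2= -0.50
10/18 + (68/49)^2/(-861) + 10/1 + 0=65449393/6201783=10.55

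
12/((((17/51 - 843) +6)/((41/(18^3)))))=-41/406620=-0.00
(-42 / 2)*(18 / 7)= -54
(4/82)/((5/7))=14/205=0.07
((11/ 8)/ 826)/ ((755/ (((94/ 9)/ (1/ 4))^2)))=97196/ 25257015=0.00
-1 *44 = -44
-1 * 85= -85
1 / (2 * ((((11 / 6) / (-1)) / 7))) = -21 / 11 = -1.91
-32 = -32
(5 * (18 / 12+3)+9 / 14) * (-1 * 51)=-8262 / 7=-1180.29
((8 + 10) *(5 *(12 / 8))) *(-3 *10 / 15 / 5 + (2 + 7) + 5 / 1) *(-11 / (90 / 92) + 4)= -66504 / 5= -13300.80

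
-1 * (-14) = 14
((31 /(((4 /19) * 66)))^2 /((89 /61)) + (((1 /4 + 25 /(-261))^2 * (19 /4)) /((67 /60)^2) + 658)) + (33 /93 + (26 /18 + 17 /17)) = 664.30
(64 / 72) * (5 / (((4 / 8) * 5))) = 16 / 9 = 1.78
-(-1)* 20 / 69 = 20 / 69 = 0.29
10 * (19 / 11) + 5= 245 / 11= 22.27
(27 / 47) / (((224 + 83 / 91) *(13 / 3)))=567 / 961949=0.00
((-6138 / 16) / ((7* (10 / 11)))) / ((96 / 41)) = -461373 / 17920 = -25.75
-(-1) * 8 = 8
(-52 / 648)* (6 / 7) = -13 / 189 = -0.07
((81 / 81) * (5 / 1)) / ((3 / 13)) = 65 / 3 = 21.67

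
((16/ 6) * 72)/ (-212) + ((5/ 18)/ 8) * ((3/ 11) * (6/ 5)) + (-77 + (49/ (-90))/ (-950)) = -7765458991/ 99693000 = -77.89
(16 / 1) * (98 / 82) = 784 / 41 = 19.12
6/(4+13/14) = 28/23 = 1.22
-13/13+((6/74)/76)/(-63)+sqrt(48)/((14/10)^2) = 2.53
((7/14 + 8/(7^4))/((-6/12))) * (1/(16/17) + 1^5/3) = -161939/115248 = -1.41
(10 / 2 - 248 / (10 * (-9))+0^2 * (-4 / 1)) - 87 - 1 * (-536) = 456.76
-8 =-8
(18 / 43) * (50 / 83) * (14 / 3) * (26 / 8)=3.82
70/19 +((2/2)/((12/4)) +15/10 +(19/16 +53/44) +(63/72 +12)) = 208511/10032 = 20.78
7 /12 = 0.58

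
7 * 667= 4669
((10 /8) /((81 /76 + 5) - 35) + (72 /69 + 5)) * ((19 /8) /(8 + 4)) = 1441511 /1213848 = 1.19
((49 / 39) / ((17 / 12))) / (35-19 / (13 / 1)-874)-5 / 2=-464551 / 185742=-2.50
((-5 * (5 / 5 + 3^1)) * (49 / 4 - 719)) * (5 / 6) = 70675 / 6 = 11779.17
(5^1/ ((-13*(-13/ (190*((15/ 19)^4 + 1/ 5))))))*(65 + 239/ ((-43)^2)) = 461761011040/ 2143307179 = 215.44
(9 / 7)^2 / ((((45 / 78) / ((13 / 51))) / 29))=88218 / 4165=21.18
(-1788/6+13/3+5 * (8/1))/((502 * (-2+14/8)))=1522/753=2.02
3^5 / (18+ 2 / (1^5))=243 / 20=12.15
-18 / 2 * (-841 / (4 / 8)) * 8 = 121104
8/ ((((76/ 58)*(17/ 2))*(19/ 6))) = 1392/ 6137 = 0.23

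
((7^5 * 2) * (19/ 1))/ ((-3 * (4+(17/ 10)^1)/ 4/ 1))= -1344560/ 9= -149395.56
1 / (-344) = -1 / 344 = -0.00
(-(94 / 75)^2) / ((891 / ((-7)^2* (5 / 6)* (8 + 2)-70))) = -1793708 / 3007125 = -0.60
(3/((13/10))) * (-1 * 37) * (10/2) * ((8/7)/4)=-11100/91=-121.98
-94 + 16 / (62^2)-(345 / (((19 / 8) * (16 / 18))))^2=-9297634155 / 346921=-26800.44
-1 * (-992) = 992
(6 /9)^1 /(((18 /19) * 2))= 19 /54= 0.35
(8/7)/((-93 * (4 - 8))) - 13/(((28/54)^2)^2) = -642501193/3572688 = -179.84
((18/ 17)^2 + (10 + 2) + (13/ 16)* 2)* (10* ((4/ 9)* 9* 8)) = 1363720/ 289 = 4718.75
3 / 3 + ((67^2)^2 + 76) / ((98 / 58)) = 584384762 / 49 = 11926219.63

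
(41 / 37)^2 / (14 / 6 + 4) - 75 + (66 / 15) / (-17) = -165963712 / 2210935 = -75.06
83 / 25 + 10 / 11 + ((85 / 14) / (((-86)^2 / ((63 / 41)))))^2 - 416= -41649506809622933 / 101147278865600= -411.77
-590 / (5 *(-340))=59 / 170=0.35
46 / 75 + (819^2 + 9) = 50307796 / 75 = 670770.61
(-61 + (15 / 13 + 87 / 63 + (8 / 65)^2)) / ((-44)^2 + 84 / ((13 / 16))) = -5185981 / 180944400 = -0.03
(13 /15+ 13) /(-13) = -16 /15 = -1.07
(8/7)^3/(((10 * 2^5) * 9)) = 8/15435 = 0.00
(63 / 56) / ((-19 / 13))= -117 / 152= -0.77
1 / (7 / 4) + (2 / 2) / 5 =27 / 35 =0.77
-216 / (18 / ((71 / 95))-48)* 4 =10224 / 283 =36.13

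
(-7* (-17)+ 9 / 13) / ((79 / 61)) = 94916 / 1027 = 92.42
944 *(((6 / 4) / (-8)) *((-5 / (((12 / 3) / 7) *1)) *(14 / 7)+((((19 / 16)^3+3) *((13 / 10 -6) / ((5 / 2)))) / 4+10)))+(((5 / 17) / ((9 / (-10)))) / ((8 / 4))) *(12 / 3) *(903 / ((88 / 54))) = 103726055991 / 76595200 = 1354.21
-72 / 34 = -36 / 17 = -2.12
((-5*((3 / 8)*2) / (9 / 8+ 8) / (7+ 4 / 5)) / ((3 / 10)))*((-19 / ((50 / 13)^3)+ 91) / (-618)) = 871789 / 33835500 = 0.03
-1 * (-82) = 82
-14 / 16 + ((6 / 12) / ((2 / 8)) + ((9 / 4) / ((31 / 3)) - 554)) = -137059 / 248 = -552.66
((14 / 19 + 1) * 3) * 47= 4653 / 19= 244.89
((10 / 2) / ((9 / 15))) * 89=2225 / 3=741.67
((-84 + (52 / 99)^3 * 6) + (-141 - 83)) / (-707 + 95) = 24834037 / 49485249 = 0.50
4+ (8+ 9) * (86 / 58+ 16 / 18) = 11567 / 261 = 44.32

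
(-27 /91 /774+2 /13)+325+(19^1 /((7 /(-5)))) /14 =324.18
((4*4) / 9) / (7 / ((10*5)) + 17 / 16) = 6400 / 4329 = 1.48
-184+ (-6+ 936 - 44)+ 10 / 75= 10532 / 15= 702.13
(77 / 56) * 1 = 11 / 8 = 1.38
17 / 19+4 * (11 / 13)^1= 1057 / 247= 4.28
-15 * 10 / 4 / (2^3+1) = -4.17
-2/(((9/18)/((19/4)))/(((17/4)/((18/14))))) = -2261/36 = -62.81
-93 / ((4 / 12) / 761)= -212319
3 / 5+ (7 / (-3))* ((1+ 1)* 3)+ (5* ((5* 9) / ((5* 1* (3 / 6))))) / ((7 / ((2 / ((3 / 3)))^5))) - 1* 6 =13721 / 35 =392.03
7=7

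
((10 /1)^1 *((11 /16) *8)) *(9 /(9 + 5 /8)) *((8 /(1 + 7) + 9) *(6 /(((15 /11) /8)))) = 126720 /7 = 18102.86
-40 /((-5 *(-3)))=-8 /3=-2.67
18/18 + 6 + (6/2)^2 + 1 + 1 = 18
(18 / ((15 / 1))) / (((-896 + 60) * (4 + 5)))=-1 / 6270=-0.00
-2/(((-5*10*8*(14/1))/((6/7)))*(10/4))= 3/24500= 0.00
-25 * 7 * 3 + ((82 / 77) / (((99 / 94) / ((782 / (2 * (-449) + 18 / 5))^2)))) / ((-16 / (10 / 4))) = -160110092164475 / 304901460864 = -525.12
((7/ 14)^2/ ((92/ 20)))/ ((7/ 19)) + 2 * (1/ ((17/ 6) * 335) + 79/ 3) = 581123899/ 11002740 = 52.82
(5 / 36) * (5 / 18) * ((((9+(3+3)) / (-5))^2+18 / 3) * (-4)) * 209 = -26125 / 54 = -483.80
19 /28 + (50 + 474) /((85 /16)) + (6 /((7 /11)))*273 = 6362487 /2380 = 2673.31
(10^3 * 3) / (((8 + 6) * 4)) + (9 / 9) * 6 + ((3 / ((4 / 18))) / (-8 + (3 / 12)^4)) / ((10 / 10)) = 829407 / 14329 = 57.88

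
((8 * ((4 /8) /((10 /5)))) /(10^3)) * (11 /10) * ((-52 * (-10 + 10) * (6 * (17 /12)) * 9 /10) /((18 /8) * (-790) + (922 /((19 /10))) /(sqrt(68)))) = 0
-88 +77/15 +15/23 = -28364/345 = -82.21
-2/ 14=-0.14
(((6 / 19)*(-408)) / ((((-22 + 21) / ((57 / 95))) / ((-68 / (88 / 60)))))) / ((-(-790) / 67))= -25094448 / 82555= -303.97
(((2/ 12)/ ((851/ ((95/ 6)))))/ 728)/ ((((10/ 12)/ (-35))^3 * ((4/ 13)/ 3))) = -41895/ 13616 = -3.08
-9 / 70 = -0.13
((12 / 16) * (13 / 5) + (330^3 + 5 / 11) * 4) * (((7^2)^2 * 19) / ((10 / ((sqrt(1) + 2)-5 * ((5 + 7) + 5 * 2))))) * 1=-154366849929022157 / 2200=-70166749967737.34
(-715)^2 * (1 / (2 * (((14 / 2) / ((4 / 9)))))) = 1022450 / 63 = 16229.37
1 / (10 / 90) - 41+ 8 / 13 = -408 / 13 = -31.38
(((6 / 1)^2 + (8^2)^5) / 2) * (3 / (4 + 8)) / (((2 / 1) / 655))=43956307393.75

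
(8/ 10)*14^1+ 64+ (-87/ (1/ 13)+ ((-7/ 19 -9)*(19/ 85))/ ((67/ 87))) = -6028267/ 5695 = -1058.52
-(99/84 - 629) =17579/28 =627.82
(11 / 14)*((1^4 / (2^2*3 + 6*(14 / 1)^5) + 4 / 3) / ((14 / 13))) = 205091029 / 210827792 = 0.97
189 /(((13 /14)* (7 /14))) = 5292 /13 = 407.08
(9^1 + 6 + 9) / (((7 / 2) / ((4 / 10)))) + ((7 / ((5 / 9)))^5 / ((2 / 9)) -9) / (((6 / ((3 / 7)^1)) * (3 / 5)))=2977338879 / 17500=170133.65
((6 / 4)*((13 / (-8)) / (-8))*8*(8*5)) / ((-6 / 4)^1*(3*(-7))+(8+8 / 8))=65 / 27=2.41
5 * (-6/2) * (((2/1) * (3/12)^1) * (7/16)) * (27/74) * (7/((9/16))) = -2205/148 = -14.90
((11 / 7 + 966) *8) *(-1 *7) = -54184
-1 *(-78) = 78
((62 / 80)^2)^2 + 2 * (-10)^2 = 512923521 / 2560000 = 200.36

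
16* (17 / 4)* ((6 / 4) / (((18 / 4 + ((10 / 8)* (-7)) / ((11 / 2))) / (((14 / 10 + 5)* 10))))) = 2244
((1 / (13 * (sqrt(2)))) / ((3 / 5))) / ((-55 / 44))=-2 * sqrt(2) / 39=-0.07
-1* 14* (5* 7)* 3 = -1470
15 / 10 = 3 / 2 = 1.50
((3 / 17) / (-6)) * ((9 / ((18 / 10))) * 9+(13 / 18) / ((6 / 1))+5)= -5413 / 3672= -1.47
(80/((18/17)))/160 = 17/36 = 0.47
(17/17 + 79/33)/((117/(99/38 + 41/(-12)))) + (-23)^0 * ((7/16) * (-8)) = -1550899/440154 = -3.52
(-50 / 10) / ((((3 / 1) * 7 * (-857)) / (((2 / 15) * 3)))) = 2 / 17997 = 0.00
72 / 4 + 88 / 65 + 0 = 1258 / 65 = 19.35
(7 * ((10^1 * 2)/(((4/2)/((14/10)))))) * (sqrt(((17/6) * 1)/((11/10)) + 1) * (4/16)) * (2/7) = 7 * sqrt(3894)/33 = 13.24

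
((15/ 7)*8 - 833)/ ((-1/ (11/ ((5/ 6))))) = 376926/ 35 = 10769.31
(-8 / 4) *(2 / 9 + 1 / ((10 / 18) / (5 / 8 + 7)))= -5021 / 180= -27.89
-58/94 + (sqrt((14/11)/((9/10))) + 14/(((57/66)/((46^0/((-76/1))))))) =-14088/16967 + 2 * sqrt(385)/33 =0.36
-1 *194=-194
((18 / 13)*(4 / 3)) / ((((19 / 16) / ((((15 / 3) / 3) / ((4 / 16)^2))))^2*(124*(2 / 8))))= 13107200 / 436449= 30.03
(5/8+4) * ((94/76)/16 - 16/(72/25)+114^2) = 2630112995/43776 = 60081.16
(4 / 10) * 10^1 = 4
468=468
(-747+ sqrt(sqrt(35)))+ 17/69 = -51526/69+ 35^(1/4) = -744.32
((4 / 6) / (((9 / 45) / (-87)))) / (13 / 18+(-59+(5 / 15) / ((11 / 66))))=5220 / 1013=5.15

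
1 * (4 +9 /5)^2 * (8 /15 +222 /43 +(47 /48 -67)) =-174521797 /86000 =-2029.32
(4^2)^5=1048576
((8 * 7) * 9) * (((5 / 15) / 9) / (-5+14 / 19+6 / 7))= -7448 / 1359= -5.48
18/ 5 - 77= -367/ 5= -73.40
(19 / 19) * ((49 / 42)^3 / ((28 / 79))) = 3871 / 864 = 4.48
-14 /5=-2.80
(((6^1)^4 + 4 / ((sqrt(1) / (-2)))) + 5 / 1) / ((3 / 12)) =5172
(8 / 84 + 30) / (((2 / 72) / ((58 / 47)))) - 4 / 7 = 1336.43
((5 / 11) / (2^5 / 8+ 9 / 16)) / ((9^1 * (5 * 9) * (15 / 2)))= 32 / 975645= 0.00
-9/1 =-9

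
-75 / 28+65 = 1745 / 28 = 62.32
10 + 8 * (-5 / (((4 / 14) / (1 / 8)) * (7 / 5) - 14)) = 370 / 27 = 13.70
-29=-29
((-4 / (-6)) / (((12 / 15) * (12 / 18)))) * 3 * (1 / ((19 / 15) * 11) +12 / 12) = 840 / 209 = 4.02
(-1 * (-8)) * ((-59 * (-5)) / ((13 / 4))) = 9440 / 13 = 726.15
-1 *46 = -46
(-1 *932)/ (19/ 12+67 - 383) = 2.96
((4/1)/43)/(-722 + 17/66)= -264/2048305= -0.00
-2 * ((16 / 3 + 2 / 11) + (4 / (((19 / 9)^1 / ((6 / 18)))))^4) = -48805420 / 4300593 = -11.35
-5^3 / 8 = -125 / 8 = -15.62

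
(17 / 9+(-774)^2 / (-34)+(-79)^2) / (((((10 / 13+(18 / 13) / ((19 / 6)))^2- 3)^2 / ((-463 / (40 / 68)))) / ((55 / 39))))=1269132835966363940 / 239705290683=5294554.96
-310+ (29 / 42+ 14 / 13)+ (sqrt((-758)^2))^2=313543649 / 546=574255.77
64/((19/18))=1152/19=60.63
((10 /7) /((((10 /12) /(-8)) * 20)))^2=0.47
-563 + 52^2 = 2141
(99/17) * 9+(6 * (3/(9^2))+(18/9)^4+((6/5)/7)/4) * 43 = 751.81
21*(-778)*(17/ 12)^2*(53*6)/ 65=-160416.12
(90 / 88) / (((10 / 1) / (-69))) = -621 / 88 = -7.06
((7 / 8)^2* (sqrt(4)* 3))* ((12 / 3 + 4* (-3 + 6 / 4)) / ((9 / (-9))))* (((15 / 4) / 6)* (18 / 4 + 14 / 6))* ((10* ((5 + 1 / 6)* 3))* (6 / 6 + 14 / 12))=13177.52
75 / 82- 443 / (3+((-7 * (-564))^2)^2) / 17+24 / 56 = 1.34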